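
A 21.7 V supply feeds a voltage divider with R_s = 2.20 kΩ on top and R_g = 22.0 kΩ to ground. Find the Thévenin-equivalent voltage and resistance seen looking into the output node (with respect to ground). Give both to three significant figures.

V_th = 19.7 V, R_th = 2.00 kΩ

V_th is the open-circuit tap voltage: 21.7 × 22.0/(2.20 + 22.0) = 19.7 V.
With the supply zeroed, R_s and R_g appear in parallel from the tap: R_th = R_s‖R_g = (2.20 × 22.0)/24.20 = 2.00 kΩ.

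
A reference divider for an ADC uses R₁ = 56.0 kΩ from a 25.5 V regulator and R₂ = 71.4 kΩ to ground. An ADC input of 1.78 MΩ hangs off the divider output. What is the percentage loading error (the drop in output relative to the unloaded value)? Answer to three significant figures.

The divider's output (Thévenin) resistance is R₁‖R₂ = 31.38 kΩ.
Fractional drop under load = R_th/(R_th + R_L) = 31.38 / (31.38 + 1780) = 0.01733.
So the output falls by 1.73 %.

1.73 %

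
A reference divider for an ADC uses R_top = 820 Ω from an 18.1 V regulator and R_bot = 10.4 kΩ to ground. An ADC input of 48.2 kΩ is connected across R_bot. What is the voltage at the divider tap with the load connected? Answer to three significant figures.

V_out ≈ 16.5 V

The load sits in parallel with R_bot: R_bot‖R_L = (10400 × 48200) / (10400 + 48200) = 8554 Ω.
V_out = 18.1 × 8554 / (820 + 8554) = 18.1 × 8554/9374 = 16.5 V.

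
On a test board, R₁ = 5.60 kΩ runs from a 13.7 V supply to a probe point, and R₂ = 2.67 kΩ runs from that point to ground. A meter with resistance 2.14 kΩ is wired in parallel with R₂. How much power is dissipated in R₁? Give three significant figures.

Total resistance from the source is R₁ + (R₂‖R_L) = 6.788 kΩ, so I = 13.7/6.788 kΩ = 2.018 mA.
P = I²·R₁ = (2.018 mA)² × 5.60 kΩ = 22.8 mW.

P ≈ 22.8 mW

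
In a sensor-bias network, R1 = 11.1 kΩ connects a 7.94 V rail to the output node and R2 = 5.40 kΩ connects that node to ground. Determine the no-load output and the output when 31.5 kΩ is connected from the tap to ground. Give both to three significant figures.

Unloaded: 2.60 V; loaded: 2.33 V

Open-circuit: V = 7.94 × 5.40/(11.1 + 5.40) = 2.60 V.
With the load, R2 becomes R2‖R_L = 4.610 kΩ, so V = 7.94 × 4.610/15.71 = 2.33 V.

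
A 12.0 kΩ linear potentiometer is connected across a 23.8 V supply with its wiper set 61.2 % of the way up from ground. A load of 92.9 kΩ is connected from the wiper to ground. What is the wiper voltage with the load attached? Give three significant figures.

The wiper splits the pot into (1−α)R = 4.656 kΩ above and αR = 7.344 kΩ below.
Lower section ‖ load = 6.806 kΩ.
V_wiper = 23.8 × 6.806/(4.656 + 6.806) = 14.1 V.

V ≈ 14.1 V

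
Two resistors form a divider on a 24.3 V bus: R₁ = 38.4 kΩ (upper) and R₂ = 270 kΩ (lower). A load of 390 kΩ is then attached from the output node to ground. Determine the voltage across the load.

V_out ≈ 19.6 V

The load sits in parallel with R₂: R₂‖R_L = (270 × 390) / (270 + 390) = 159.5 kΩ.
V_out = 24.3 × 159.5 / (38.4 + 159.5) = 24.3 × 159.5/197.9 = 19.6 V.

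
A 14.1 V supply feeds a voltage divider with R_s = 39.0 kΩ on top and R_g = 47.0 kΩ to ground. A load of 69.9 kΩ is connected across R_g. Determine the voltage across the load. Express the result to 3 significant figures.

The load sits in parallel with R_g: R_g‖R_L = (47.0 × 69.9) / (47.0 + 69.9) = 28.10 kΩ.
V_out = 14.1 × 28.10 / (39.0 + 28.10) = 14.1 × 28.10/67.10 = 5.91 V.

V_out ≈ 5.91 V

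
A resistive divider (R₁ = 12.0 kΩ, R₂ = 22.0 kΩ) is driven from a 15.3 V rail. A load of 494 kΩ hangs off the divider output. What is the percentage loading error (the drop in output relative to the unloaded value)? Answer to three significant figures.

The divider's output (Thévenin) resistance is R₁‖R₂ = 7.765 kΩ.
Fractional drop under load = R_th/(R_th + R_L) = 7.765 / (7.765 + 494) = 0.01547.
So the output falls by 1.55 %.

1.55 %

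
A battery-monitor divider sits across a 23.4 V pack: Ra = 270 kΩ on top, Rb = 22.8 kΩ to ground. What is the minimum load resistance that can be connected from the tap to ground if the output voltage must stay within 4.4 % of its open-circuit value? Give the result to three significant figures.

R_L(min) ≈ 457 kΩ

Output resistance R_th = Ra‖Rb = (270 × 22.8)/292.8 = 21.02 kΩ.
The fractional drop is R_th/(R_th + R_L); requiring this ≤ 0.0440 gives R_L ≥ R_th(1/0.0440 − 1) = 21.02 × 21.73 = 457 kΩ.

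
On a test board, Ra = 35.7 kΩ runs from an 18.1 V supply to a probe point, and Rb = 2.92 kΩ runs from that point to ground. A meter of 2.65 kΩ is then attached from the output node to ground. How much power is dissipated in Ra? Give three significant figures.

Total resistance from the source is Ra + (Rb‖R_L) = 37.09 kΩ, so I = 18.1/37.09 kΩ = 0.4880 mA.
P = I²·Ra = (0.4880 mA)² × 35.7 kΩ = 8.50 mW.

P ≈ 8.50 mW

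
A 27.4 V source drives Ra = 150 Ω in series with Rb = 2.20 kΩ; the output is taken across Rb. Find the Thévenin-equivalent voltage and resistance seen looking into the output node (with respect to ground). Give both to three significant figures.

V_th is the open-circuit tap voltage: 27.4 × 2200/(150 + 2200) = 25.7 V.
With the supply zeroed, Ra and Rb appear in parallel from the tap: R_th = Ra‖Rb = (150 × 2200)/2350 = 140 Ω.

V_th = 25.7 V, R_th = 140 Ω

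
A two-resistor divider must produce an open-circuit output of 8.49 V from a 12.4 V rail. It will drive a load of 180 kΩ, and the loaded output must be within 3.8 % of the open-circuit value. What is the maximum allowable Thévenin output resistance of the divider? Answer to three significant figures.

R_th ≤ 7.11 kΩ

Loading drop = R_th/(R_th + R_L) ≤ 0.0380, so R_th ≤ R_L · ε/(1−ε) = 180 kΩ × 0.0380/0.9620 = 7.11 kΩ.
(Any R1, R2 with R2/(R1+R2) = 0.685 and R1‖R2 ≤ 7.11 kΩ will meet the spec.)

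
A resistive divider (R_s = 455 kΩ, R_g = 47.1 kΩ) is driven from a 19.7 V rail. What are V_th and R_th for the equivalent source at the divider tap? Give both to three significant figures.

V_th is the open-circuit tap voltage: 19.7 × 47.1/(455 + 47.1) = 1.85 V.
With the supply zeroed, R_s and R_g appear in parallel from the tap: R_th = R_s‖R_g = (455 × 47.1)/502.1 = 42.7 kΩ.

V_th = 1.85 V, R_th = 42.7 kΩ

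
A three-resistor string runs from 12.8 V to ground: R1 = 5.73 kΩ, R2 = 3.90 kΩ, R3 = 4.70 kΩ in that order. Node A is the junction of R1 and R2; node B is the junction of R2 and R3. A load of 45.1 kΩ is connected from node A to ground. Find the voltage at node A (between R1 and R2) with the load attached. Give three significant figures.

Below node A the series string R2+R3 = 8.600 kΩ sits in parallel with the 45.1 kΩ load: 7.223 kΩ.
V_A = 12.8 × 7.223/(5.73 + 7.223) = 7.14 V.

V ≈ 7.14 V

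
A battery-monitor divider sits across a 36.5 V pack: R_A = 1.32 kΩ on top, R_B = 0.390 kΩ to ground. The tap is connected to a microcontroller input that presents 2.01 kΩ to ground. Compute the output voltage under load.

V_out ≈ 7.24 V

The load sits in parallel with R_B: R_B‖R_L = (390 × 2010) / (390 + 2010) = 326.6 Ω.
V_out = 36.5 × 326.6 / (1320 + 326.6) = 36.5 × 326.6/1647 = 7.24 V.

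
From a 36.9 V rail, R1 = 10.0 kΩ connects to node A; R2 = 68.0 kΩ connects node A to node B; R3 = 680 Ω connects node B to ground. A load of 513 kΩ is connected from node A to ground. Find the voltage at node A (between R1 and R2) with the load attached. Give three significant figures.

V ≈ 31.7 V

Below node A the series string R2+R3 = 68680 Ω sits in parallel with the 513000 Ω load: 60570 Ω.
V_A = 36.9 × 60570/(10000 + 60570) = 31.7 V.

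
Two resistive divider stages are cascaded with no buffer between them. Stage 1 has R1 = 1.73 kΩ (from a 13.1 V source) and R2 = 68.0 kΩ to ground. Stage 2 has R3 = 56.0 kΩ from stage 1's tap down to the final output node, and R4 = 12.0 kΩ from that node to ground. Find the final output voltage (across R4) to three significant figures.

V_out ≈ 2.20 V

Stage 2 presents R3+R4 = 68.00 kΩ as a load on stage 1's tap.
Stage 1's lower leg becomes R2‖(R3+R4) = 34.00 kΩ, so V_mid = 13.1 × 34.00/35.73 = 12.47 V.
Stage 2 is itself unloaded: V_out = V_mid × R4/(R3+R4) = 12.47 × 12.0/68.00 = 2.20 V.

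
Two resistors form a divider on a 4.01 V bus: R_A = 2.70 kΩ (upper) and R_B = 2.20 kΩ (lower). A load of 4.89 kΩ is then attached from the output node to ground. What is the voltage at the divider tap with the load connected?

V_out ≈ 1.44 V

The load sits in parallel with R_B: R_B‖R_L = (2.20 × 4.89) / (2.20 + 4.89) = 1.517 kΩ.
V_out = 4.01 × 1.517 / (2.70 + 1.517) = 4.01 × 1.517/4.217 = 1.44 V.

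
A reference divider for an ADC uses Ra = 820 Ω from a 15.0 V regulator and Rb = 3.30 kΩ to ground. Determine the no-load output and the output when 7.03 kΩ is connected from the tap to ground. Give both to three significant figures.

Open-circuit: V = 15.0 × 3300/(820 + 3300) = 12.0 V.
With the load, Rb becomes Rb‖R_L = 2246 Ω, so V = 15.0 × 2246/3066 = 11.0 V.

Unloaded: 12.0 V; loaded: 11.0 V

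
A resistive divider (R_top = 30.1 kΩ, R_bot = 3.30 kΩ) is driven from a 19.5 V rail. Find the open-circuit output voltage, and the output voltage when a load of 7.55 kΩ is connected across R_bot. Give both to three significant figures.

Open-circuit: V = 19.5 × 3.30/(30.1 + 3.30) = 1.93 V.
With the load, R_bot becomes R_bot‖R_L = 2.296 kΩ, so V = 19.5 × 2.296/32.40 = 1.38 V.

Unloaded: 1.93 V; loaded: 1.38 V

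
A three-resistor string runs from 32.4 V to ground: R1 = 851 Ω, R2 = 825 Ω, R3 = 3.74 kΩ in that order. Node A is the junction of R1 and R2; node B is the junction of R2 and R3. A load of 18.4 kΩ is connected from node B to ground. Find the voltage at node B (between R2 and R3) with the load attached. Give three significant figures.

V ≈ 21.0 V

At node B, R3 is in parallel with the load: R3‖R_L = 3108 Ω.
Below node A the resistance is R2 + (R3‖R_L) = 3933 Ω, so V_A = 32.4 × 3933/4784 = 26.64 V.
Then V_B = V_A × (R3‖R_L)/(R2 + R3‖R_L) = 26.64 × 3108/3933 = 21.0 V.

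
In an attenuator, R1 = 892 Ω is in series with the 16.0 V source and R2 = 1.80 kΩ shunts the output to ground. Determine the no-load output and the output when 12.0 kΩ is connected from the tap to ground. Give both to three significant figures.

Open-circuit: V = 16.0 × 1800/(892 + 1800) = 10.7 V.
With the load, R2 becomes R2‖R_L = 1565 Ω, so V = 16.0 × 1565/2457 = 10.2 V.

Unloaded: 10.7 V; loaded: 10.2 V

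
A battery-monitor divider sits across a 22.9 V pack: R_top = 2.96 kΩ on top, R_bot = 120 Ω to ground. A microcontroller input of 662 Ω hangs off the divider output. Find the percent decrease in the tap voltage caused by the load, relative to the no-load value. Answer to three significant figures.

14.8 %

The divider's output (Thévenin) resistance is R_top‖R_bot = 115.3 Ω.
Fractional drop under load = R_th/(R_th + R_L) = 115.3 / (115.3 + 662) = 0.1484.
So the output falls by 14.8 %.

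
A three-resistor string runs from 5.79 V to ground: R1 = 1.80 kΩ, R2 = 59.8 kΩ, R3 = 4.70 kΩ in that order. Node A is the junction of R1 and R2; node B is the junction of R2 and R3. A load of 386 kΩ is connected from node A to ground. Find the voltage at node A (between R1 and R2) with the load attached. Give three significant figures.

V ≈ 5.61 V

Below node A the series string R2+R3 = 64.50 kΩ sits in parallel with the 386 kΩ load: 55.27 kΩ.
V_A = 5.79 × 55.27/(1.80 + 55.27) = 5.61 V.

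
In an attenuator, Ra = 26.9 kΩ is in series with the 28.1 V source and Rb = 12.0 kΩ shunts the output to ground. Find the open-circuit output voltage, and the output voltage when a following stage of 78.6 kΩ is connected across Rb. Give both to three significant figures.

Open-circuit: V = 28.1 × 12.0/(26.9 + 12.0) = 8.67 V.
With the load, Rb becomes Rb‖R_L = 10.41 kΩ, so V = 28.1 × 10.41/37.31 = 7.84 V.

Unloaded: 8.67 V; loaded: 7.84 V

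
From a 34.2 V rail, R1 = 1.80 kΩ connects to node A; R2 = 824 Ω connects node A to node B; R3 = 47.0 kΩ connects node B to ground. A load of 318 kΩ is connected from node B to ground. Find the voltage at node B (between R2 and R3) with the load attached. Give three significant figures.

V ≈ 32.1 V

At node B, R3 is in parallel with the load: R3‖R_L = 40950 Ω.
Below node A the resistance is R2 + (R3‖R_L) = 41770 Ω, so V_A = 34.2 × 41770/43570 = 32.79 V.
Then V_B = V_A × (R3‖R_L)/(R2 + R3‖R_L) = 32.79 × 40950/41770 = 32.1 V.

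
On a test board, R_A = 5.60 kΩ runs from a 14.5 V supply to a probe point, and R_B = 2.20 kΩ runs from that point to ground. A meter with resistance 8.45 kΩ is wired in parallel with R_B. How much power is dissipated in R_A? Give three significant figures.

P ≈ 21.8 mW

Total resistance from the source is R_A + (R_B‖R_L) = 7.346 kΩ, so I = 14.5/7.346 kΩ = 1.974 mA.
P = I²·R_A = (1.974 mA)² × 5.60 kΩ = 21.8 mW.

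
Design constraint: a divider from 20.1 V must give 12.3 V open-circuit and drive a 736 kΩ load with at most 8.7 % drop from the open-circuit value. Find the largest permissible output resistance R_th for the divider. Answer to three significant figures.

R_th ≤ 70.1 kΩ

Loading drop = R_th/(R_th + R_L) ≤ 0.0870, so R_th ≤ R_L · ε/(1−ε) = 736 kΩ × 0.0870/0.9130 = 70.1 kΩ.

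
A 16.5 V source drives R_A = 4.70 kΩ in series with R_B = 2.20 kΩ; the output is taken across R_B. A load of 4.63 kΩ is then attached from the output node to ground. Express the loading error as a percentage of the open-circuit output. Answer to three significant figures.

24.5 %

Unloaded V = 16.5 × 2.20/6.900 = 5.261 V.
Loaded: R_B‖R_L = 1.491 kΩ, giving V = 16.5 × 1.491/6.191 = 3.974 V.
Drop = (5.261 − 3.974) / 5.261 = 24.5 %.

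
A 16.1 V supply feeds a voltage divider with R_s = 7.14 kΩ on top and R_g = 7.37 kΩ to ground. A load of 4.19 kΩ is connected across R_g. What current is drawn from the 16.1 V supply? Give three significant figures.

R_g‖R_L = 2.671 kΩ, so the source sees R_s + R_g‖R_L = 9.811 kΩ.
I = 16.1 V / 9.811 kΩ = 1.64 mA.

I ≈ 1.64 mA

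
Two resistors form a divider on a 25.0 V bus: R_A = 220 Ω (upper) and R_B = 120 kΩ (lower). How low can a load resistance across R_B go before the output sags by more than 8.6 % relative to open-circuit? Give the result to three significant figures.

R_L(min) ≈ 2.33 kΩ

Output resistance R_th = R_A‖R_B = (220 × 120000)/120200 = 219.6 Ω.
The fractional drop is R_th/(R_th + R_L); requiring this ≤ 0.0860 gives R_L ≥ R_th(1/0.0860 − 1) = 219.6 × 10.63 = 2.33 kΩ.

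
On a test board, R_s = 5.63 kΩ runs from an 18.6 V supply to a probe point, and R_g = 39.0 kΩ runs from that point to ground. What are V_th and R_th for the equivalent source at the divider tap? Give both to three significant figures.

V_th is the open-circuit tap voltage: 18.6 × 39.0/(5.63 + 39.0) = 16.3 V.
With the supply zeroed, R_s and R_g appear in parallel from the tap: R_th = R_s‖R_g = (5.63 × 39.0)/44.63 = 4.92 kΩ.

V_th = 16.3 V, R_th = 4.92 kΩ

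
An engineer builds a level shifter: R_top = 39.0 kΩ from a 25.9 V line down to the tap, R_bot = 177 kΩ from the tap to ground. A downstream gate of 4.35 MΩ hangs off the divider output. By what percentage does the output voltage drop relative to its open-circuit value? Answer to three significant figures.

The divider's output (Thévenin) resistance is R_top‖R_bot = 31.96 kΩ.
Fractional drop under load = R_th/(R_th + R_L) = 31.96 / (31.96 + 4350) = 0.007293.
So the output falls by 0.729 %.

0.729 %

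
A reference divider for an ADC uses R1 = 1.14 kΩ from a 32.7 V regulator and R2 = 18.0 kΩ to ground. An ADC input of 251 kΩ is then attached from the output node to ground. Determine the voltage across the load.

V_out ≈ 30.6 V

The load sits in parallel with R2: R2‖R_L = (18.0 × 251) / (18.0 + 251) = 16.80 kΩ.
V_out = 32.7 × 16.80 / (1.14 + 16.80) = 32.7 × 16.80/17.94 = 30.6 V.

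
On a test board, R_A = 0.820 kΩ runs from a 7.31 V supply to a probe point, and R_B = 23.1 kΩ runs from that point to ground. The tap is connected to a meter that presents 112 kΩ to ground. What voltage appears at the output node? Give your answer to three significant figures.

The load sits in parallel with R_B: R_B‖R_L = (23100 × 112000) / (23100 + 112000) = 19150 Ω.
V_out = 7.31 × 19150 / (820 + 19150) = 7.31 × 19150/19970 = 7.01 V.

V_out ≈ 7.01 V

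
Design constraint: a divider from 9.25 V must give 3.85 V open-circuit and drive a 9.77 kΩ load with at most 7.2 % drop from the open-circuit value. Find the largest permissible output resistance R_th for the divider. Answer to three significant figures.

R_th ≤ 758 Ω

Loading drop = R_th/(R_th + R_L) ≤ 0.0720, so R_th ≤ R_L · ε/(1−ε) = 9.77 kΩ × 0.0720/0.9280 = 758 Ω.
(Any R1, R2 with R2/(R1+R2) = 0.416 and R1‖R2 ≤ 758 Ω will meet the spec.)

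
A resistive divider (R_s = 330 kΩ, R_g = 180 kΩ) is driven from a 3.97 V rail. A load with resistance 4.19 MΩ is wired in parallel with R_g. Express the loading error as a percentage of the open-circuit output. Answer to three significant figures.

2.70 %

The divider's output (Thévenin) resistance is R_s‖R_g = 116.5 kΩ.
Fractional drop under load = R_th/(R_th + R_L) = 116.5 / (116.5 + 4190) = 0.02705.
So the output falls by 2.70 %.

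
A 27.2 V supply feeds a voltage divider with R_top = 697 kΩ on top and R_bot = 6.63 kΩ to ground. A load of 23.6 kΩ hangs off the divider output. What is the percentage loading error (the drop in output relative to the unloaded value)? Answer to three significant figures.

21.8 %

Unloaded V = 27.2 × 6.63/703.6 = 0.2563 V.
Loaded: R_bot‖R_L = 5.176 kΩ, giving V = 27.2 × 5.176/702.2 = 0.2005 V.
Drop = (0.2563 − 0.2005) / 0.2563 = 21.8 %.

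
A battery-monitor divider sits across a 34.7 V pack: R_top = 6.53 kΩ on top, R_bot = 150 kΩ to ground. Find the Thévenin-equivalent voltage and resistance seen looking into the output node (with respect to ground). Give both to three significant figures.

V_th = 33.3 V, R_th = 6.26 kΩ

V_th is the open-circuit tap voltage: 34.7 × 150/(6.53 + 150) = 33.3 V.
With the supply zeroed, R_top and R_bot appear in parallel from the tap: R_th = R_top‖R_bot = (6.53 × 150)/156.5 = 6.26 kΩ.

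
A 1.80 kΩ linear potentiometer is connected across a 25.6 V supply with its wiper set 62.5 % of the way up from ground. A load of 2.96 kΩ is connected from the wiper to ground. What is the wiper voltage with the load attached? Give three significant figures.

The wiper splits the pot into (1−α)R = 675.0 Ω above and αR = 1125 Ω below.
Lower section ‖ load = 815.2 Ω.
V_wiper = 25.6 × 815.2/(675.0 + 815.2) = 14.0 V.

V ≈ 14.0 V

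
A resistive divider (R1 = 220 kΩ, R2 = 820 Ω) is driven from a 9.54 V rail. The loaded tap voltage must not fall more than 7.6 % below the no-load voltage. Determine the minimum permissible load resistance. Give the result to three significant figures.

R_L(min) ≈ 9.93 kΩ

Output resistance R_th = R1‖R2 = (220000 × 820)/220800 = 817.0 Ω.
The fractional drop is R_th/(R_th + R_L); requiring this ≤ 0.0760 gives R_L ≥ R_th(1/0.0760 − 1) = 817.0 × 12.16 = 9.93 kΩ.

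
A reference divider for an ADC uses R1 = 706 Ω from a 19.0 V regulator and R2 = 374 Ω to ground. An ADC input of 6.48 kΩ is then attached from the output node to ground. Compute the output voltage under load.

V_out ≈ 6.34 V

The load sits in parallel with R2: R2‖R_L = (374 × 6480) / (374 + 6480) = 353.6 Ω.
V_out = 19.0 × 353.6 / (706 + 353.6) = 19.0 × 353.6/1060 = 6.34 V.
(Unloaded it would have been 6.58 V.)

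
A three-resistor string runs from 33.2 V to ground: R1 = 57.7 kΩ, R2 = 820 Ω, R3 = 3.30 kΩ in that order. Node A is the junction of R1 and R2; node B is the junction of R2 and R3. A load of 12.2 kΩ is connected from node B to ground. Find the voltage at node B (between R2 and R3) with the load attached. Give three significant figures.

At node B, R3 is in parallel with the load: R3‖R_L = 2597 Ω.
Below node A the resistance is R2 + (R3‖R_L) = 3417 Ω, so V_A = 33.2 × 3417/61120 = 1.856 V.
Then V_B = V_A × (R3‖R_L)/(R2 + R3‖R_L) = 1.856 × 2597/3417 = 1.41 V.

V ≈ 1.41 V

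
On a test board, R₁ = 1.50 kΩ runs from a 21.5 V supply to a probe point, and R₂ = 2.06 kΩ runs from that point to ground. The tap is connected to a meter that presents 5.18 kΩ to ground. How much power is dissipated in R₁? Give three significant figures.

Total resistance from the source is R₁ + (R₂‖R_L) = 2.974 kΩ, so I = 21.5/2.974 kΩ = 7.230 mA.
P = I²·R₁ = (7.230 mA)² × 1.50 kΩ = 78.4 mW.

P ≈ 78.4 mW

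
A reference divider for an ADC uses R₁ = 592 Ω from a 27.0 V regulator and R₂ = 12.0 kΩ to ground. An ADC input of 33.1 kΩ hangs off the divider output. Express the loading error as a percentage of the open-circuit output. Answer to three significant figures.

The divider's output (Thévenin) resistance is R₁‖R₂ = 564.2 Ω.
Fractional drop under load = R_th/(R_th + R_L) = 564.2 / (564.2 + 33100) = 0.01676.
So the output falls by 1.68 %.

1.68 %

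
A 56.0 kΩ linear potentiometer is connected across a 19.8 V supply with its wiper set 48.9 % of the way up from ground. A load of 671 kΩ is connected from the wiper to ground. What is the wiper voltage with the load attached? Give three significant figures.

V ≈ 9.48 V

The wiper splits the pot into (1−α)R = 28.62 kΩ above and αR = 27.38 kΩ below.
Lower section ‖ load = 26.31 kΩ.
V_wiper = 19.8 × 26.31/(28.62 + 26.31) = 9.48 V.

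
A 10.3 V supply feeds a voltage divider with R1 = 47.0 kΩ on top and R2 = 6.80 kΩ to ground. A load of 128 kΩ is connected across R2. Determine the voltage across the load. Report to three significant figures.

The load sits in parallel with R2: R2‖R_L = (6.80 × 128) / (6.80 + 128) = 6.457 kΩ.
V_out = 10.3 × 6.457 / (47.0 + 6.457) = 10.3 × 6.457/53.46 = 1.24 V.
(Unloaded it would have been 1.30 V.)

V_out ≈ 1.24 V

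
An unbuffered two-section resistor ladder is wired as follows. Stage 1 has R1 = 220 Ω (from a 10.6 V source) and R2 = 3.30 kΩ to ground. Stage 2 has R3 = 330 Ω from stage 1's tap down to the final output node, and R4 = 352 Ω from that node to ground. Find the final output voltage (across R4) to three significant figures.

Stage 2 presents R3+R4 = 682.0 Ω as a load on stage 1's tap.
Stage 1's lower leg becomes R2‖(R3+R4) = 565.2 Ω, so V_mid = 10.6 × 565.2/785.2 = 7.630 V.
Stage 2 is itself unloaded: V_out = V_mid × R4/(R3+R4) = 7.630 × 352/682.0 = 3.94 V.

V_out ≈ 3.94 V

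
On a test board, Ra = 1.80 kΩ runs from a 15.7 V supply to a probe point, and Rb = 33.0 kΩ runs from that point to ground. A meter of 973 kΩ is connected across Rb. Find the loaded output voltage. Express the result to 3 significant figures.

V_out ≈ 14.9 V

The load sits in parallel with Rb: Rb‖R_L = (33.0 × 973) / (33.0 + 973) = 31.92 kΩ.
V_out = 15.7 × 31.92 / (1.80 + 31.92) = 15.7 × 31.92/33.72 = 14.9 V.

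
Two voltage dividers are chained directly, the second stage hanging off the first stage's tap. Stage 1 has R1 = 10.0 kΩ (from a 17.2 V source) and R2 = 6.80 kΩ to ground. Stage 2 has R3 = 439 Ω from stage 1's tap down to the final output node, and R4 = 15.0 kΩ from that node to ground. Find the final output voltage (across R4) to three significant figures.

Stage 2 presents R3+R4 = 15440 Ω as a load on stage 1's tap.
Stage 1's lower leg becomes R2‖(R3+R4) = 4721 Ω, so V_mid = 17.2 × 4721/14720 = 5.516 V.
Stage 2 is itself unloaded: V_out = V_mid × R4/(R3+R4) = 5.516 × 15000/15440 = 5.36 V.

V_out ≈ 5.36 V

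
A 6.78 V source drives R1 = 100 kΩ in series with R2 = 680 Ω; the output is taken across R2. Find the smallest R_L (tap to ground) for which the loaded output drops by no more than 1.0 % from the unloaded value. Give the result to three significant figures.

Output resistance R_th = R1‖R2 = (100000 × 680)/100700 = 675.4 Ω.
The fractional drop is R_th/(R_th + R_L); requiring this ≤ 0.0100 gives R_L ≥ R_th(1/0.0100 − 1) = 675.4 × 99.00 = 66.9 kΩ.

R_L(min) ≈ 66.9 kΩ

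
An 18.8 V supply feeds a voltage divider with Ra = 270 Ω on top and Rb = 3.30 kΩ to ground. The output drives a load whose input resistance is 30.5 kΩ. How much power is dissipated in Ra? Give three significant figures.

P ≈ 9.05 mW

Total resistance from the source is Ra + (Rb‖R_L) = 3248 Ω, so I = 18.8/3248 Ω = 5.789 mA.
P = I²·Ra = (5.789 mA)² × 270 Ω = 9.05 mW.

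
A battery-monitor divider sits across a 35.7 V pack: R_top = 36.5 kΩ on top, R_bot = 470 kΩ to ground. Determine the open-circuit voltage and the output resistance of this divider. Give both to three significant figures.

V_th is the open-circuit tap voltage: 35.7 × 470/(36.5 + 470) = 33.1 V.
With the supply zeroed, R_top and R_bot appear in parallel from the tap: R_th = R_top‖R_bot = (36.5 × 470)/506.5 = 33.9 kΩ.

V_th = 33.1 V, R_th = 33.9 kΩ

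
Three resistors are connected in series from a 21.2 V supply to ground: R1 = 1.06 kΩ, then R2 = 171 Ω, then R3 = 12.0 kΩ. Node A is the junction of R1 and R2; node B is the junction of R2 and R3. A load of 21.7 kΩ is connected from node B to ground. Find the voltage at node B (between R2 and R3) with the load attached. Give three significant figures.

V ≈ 18.3 V

At node B, R3 is in parallel with the load: R3‖R_L = 7727 Ω.
Below node A the resistance is R2 + (R3‖R_L) = 7898 Ω, so V_A = 21.2 × 7898/8958 = 18.69 V.
Then V_B = V_A × (R3‖R_L)/(R2 + R3‖R_L) = 18.69 × 7727/7898 = 18.3 V.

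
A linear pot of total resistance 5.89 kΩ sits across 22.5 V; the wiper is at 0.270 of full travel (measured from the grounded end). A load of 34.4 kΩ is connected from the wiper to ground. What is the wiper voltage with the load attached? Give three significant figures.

The wiper splits the pot into (1−α)R = 4.300 kΩ above and αR = 1.590 kΩ below.
Lower section ‖ load = 1.520 kΩ.
V_wiper = 22.5 × 1.520/(4.300 + 1.520) = 5.88 V.

V ≈ 5.88 V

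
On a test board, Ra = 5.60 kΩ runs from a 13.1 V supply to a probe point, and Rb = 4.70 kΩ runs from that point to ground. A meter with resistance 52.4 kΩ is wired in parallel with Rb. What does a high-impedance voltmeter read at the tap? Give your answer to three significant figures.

V_out ≈ 5.70 V

The load sits in parallel with Rb: Rb‖R_L = (4.70 × 52.4) / (4.70 + 52.4) = 4.313 kΩ.
V_out = 13.1 × 4.313 / (5.60 + 4.313) = 13.1 × 4.313/9.913 = 5.70 V.
(Unloaded it would have been 5.98 V.)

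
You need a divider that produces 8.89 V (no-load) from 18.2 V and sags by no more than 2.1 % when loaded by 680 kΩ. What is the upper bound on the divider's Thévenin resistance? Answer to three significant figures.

R_th ≤ 14.6 kΩ

Loading drop = R_th/(R_th + R_L) ≤ 0.0210, so R_th ≤ R_L · ε/(1−ε) = 680 kΩ × 0.0210/0.9790 = 14.6 kΩ.
(Any R1, R2 with R2/(R1+R2) = 0.488 and R1‖R2 ≤ 14.6 kΩ will meet the spec.)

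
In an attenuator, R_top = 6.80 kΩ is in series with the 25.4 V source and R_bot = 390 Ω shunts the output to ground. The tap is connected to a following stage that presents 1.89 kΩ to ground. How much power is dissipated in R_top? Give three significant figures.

P ≈ 86.5 mW

Total resistance from the source is R_top + (R_bot‖R_L) = 7123 Ω, so I = 25.4/7123 Ω = 3.566 mA.
P = I²·R_top = (3.566 mA)² × 6.80 kΩ = 86.5 mW.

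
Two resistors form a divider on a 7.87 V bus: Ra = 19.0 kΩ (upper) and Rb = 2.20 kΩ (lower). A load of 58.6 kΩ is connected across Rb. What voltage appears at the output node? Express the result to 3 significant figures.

V_out ≈ 0.790 V

The load sits in parallel with Rb: Rb‖R_L = (2.20 × 58.6) / (2.20 + 58.6) = 2.120 kΩ.
V_out = 7.87 × 2.120 / (19.0 + 2.120) = 7.87 × 2.120/21.12 = 0.790 V.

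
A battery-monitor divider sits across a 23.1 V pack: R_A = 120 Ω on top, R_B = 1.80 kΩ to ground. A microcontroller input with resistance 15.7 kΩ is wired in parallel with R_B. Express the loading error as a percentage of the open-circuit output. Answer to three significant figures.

The divider's output (Thévenin) resistance is R_A‖R_B = 112.5 Ω.
Fractional drop under load = R_th/(R_th + R_L) = 112.5 / (112.5 + 15700) = 0.007115.
So the output falls by 0.711 %.

0.711 %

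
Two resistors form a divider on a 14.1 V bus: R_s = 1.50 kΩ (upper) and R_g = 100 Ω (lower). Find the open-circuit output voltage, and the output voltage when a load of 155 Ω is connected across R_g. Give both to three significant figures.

Open-circuit: V = 14.1 × 100/(1500 + 100) = 0.881 V.
With the load, R_g becomes R_g‖R_L = 60.78 Ω, so V = 14.1 × 60.78/1561 = 0.549 V.

Unloaded: 0.881 V; loaded: 0.549 V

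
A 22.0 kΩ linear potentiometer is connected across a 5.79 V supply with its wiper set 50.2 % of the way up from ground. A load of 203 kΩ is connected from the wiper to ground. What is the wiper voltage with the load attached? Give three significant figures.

The wiper splits the pot into (1−α)R = 10.96 kΩ above and αR = 11.04 kΩ below.
Lower section ‖ load = 10.47 kΩ.
V_wiper = 5.79 × 10.47/(10.96 + 10.47) = 2.83 V.

V ≈ 2.83 V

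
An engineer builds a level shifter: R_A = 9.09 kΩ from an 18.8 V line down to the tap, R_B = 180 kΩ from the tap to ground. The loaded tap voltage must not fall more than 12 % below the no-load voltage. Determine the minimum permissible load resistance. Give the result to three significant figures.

Output resistance R_th = R_A‖R_B = (9.09 × 180)/189.1 = 8.653 kΩ.
The fractional drop is R_th/(R_th + R_L); requiring this ≤ 0.120 gives R_L ≥ R_th(1/0.120 − 1) = 8.653 × 7.333 = 63.5 kΩ.

R_L(min) ≈ 63.5 kΩ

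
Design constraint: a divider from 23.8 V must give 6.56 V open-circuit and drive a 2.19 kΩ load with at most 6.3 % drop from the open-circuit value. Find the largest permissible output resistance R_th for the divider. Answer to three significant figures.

Loading drop = R_th/(R_th + R_L) ≤ 0.0630, so R_th ≤ R_L · ε/(1−ε) = 2.19 kΩ × 0.0630/0.9370 = 147 Ω.

R_th ≤ 147 Ω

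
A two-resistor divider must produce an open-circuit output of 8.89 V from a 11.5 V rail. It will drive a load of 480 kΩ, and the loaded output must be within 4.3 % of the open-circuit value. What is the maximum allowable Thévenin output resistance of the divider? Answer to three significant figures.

R_th ≤ 21.6 kΩ

Loading drop = R_th/(R_th + R_L) ≤ 0.0430, so R_th ≤ R_L · ε/(1−ε) = 480 kΩ × 0.0430/0.9570 = 21.6 kΩ.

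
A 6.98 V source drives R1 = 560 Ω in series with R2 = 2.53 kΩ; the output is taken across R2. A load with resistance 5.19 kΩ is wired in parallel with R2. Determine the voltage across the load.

V_out ≈ 5.25 V

The load sits in parallel with R2: R2‖R_L = (2530 × 5190) / (2530 + 5190) = 1701 Ω.
V_out = 6.98 × 1701 / (560 + 1701) = 6.98 × 1701/2261 = 5.25 V.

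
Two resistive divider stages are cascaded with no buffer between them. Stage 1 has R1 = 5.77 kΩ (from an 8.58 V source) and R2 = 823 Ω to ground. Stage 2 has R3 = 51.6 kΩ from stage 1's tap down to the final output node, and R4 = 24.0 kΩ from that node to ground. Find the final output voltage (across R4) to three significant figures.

V_out ≈ 0.337 V

Stage 2 presents R3+R4 = 75600 Ω as a load on stage 1's tap.
Stage 1's lower leg becomes R2‖(R3+R4) = 814.1 Ω, so V_mid = 8.58 × 814.1/6584 = 1.061 V.
Stage 2 is itself unloaded: V_out = V_mid × R4/(R3+R4) = 1.061 × 24000/75600 = 0.337 V.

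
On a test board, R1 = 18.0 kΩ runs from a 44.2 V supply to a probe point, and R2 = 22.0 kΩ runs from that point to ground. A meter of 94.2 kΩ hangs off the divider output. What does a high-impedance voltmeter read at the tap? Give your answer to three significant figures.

The load sits in parallel with R2: R2‖R_L = (22.0 × 94.2) / (22.0 + 94.2) = 17.83 kΩ.
V_out = 44.2 × 17.83 / (18.0 + 17.83) = 44.2 × 17.83/35.83 = 22.0 V.

V_out ≈ 22.0 V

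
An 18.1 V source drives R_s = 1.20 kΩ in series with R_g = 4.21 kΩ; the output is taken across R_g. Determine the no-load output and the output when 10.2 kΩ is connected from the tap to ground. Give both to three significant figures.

Unloaded: 14.1 V; loaded: 12.9 V

Open-circuit: V = 18.1 × 4.21/(1.20 + 4.21) = 14.1 V.
With the load, R_g becomes R_g‖R_L = 2.980 kΩ, so V = 18.1 × 2.980/4.180 = 12.9 V.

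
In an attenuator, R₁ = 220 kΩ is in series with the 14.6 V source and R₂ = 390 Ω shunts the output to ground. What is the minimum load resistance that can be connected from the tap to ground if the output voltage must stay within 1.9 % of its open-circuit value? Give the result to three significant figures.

R_L(min) ≈ 20.1 kΩ

Output resistance R_th = R₁‖R₂ = (220000 × 390)/220400 = 389.3 Ω.
The fractional drop is R_th/(R_th + R_L); requiring this ≤ 0.0190 gives R_L ≥ R_th(1/0.0190 − 1) = 389.3 × 51.63 = 20.1 kΩ.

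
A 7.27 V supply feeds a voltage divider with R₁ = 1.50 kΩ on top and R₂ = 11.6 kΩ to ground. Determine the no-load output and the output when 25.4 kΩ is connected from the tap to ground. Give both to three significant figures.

Unloaded: 6.44 V; loaded: 6.12 V

Open-circuit: V = 7.27 × 11.6/(1.50 + 11.6) = 6.44 V.
With the load, R₂ becomes R₂‖R_L = 7.963 kΩ, so V = 7.27 × 7.963/9.463 = 6.12 V.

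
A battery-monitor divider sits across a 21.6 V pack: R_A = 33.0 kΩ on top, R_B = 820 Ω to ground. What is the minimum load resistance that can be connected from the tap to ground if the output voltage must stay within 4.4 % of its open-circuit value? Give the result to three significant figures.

R_L(min) ≈ 17.4 kΩ

Output resistance R_th = R_A‖R_B = (33000 × 820)/33820 = 800.1 Ω.
The fractional drop is R_th/(R_th + R_L); requiring this ≤ 0.0440 gives R_L ≥ R_th(1/0.0440 − 1) = 800.1 × 21.73 = 17.4 kΩ.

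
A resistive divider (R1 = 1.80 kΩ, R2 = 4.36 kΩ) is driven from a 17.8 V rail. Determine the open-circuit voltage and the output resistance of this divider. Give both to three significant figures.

V_th = 12.6 V, R_th = 1.27 kΩ

V_th is the open-circuit tap voltage: 17.8 × 4.36/(1.80 + 4.36) = 12.6 V.
With the supply zeroed, R1 and R2 appear in parallel from the tap: R_th = R1‖R2 = (1.80 × 4.36)/6.160 = 1.27 kΩ.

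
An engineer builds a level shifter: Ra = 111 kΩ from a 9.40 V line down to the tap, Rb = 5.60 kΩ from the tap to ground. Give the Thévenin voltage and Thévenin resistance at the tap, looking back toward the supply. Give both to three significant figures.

V_th is the open-circuit tap voltage: 9.40 × 5.60/(111 + 5.60) = 0.451 V.
With the supply zeroed, Ra and Rb appear in parallel from the tap: R_th = Ra‖Rb = (111 × 5.60)/116.6 = 5.33 kΩ.

V_th = 0.451 V, R_th = 5.33 kΩ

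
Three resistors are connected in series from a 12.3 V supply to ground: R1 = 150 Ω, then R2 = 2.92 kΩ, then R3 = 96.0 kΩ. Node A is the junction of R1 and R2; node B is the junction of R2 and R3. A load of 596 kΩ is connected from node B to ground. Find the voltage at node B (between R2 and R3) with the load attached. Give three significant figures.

V ≈ 11.9 V

At node B, R3 is in parallel with the load: R3‖R_L = 82680 Ω.
Below node A the resistance is R2 + (R3‖R_L) = 85600 Ω, so V_A = 12.3 × 85600/85750 = 12.28 V.
Then V_B = V_A × (R3‖R_L)/(R2 + R3‖R_L) = 12.28 × 82680/85600 = 11.9 V.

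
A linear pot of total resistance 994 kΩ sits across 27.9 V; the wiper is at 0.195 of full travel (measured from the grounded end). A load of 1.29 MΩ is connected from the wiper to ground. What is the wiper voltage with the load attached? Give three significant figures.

The wiper splits the pot into (1−α)R = 800.2 kΩ above and αR = 193.8 kΩ below.
Lower section ‖ load = 168.5 kΩ.
V_wiper = 27.9 × 168.5/(800.2 + 168.5) = 4.85 V.

V ≈ 4.85 V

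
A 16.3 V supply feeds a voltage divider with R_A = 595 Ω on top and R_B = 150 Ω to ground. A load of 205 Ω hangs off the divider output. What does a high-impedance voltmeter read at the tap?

V_out ≈ 2.07 V

The load sits in parallel with R_B: R_B‖R_L = (150 × 205) / (150 + 205) = 86.62 Ω.
V_out = 16.3 × 86.62 / (595 + 86.62) = 16.3 × 86.62/681.6 = 2.07 V.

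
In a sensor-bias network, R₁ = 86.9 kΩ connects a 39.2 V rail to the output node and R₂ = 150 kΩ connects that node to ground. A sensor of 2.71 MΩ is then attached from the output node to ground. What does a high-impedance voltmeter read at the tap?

The load sits in parallel with R₂: R₂‖R_L = (150 × 2710) / (150 + 2710) = 142.1 kΩ.
V_out = 39.2 × 142.1 / (86.9 + 142.1) = 39.2 × 142.1/229.0 = 24.3 V.

V_out ≈ 24.3 V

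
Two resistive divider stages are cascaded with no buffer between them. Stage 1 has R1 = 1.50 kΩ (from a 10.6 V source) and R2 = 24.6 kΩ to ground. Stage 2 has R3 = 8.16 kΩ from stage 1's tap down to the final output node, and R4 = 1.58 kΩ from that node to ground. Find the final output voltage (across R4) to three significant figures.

Stage 2 presents R3+R4 = 9.740 kΩ as a load on stage 1's tap.
Stage 1's lower leg becomes R2‖(R3+R4) = 6.977 kΩ, so V_mid = 10.6 × 6.977/8.477 = 8.724 V.
Stage 2 is itself unloaded: V_out = V_mid × R4/(R3+R4) = 8.724 × 1.58/9.740 = 1.42 V.

V_out ≈ 1.42 V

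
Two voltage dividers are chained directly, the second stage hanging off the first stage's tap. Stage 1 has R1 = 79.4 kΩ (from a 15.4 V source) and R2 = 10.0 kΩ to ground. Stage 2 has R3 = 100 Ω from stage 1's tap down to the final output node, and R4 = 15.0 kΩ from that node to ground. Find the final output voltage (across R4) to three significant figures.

V_out ≈ 1.08 V

Stage 2 presents R3+R4 = 15100 Ω as a load on stage 1's tap.
Stage 1's lower leg becomes R2‖(R3+R4) = 6016 Ω, so V_mid = 15.4 × 6016/85420 = 1.085 V.
Stage 2 is itself unloaded: V_out = V_mid × R4/(R3+R4) = 1.085 × 15000/15100 = 1.08 V.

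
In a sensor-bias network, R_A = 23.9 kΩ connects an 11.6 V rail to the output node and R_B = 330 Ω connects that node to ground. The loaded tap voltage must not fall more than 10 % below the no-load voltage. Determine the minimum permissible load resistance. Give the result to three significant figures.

R_L(min) ≈ 2.93 kΩ

Output resistance R_th = R_A‖R_B = (23900 × 330)/24230 = 325.5 Ω.
The fractional drop is R_th/(R_th + R_L); requiring this ≤ 0.100 gives R_L ≥ R_th(1/0.100 − 1) = 325.5 × 9.000 = 2.93 kΩ.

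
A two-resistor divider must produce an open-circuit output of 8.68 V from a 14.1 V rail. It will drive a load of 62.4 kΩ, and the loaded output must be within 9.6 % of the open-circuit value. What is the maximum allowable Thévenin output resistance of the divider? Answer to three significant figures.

Loading drop = R_th/(R_th + R_L) ≤ 0.0960, so R_th ≤ R_L · ε/(1−ε) = 62.4 kΩ × 0.0960/0.9040 = 6.63 kΩ.
(Any R1, R2 with R2/(R1+R2) = 0.616 and R1‖R2 ≤ 6.63 kΩ will meet the spec.)

R_th ≤ 6.63 kΩ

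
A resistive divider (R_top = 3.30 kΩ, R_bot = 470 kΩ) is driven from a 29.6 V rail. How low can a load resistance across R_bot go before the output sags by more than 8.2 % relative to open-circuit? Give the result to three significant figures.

R_L(min) ≈ 36.7 kΩ

Output resistance R_th = R_top‖R_bot = (3.30 × 470)/473.3 = 3.277 kΩ.
The fractional drop is R_th/(R_th + R_L); requiring this ≤ 0.0820 gives R_L ≥ R_th(1/0.0820 − 1) = 3.277 × 11.20 = 36.7 kΩ.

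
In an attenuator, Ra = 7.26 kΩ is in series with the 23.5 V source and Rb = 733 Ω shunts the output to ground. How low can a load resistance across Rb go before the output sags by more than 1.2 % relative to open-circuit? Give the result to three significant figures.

R_L(min) ≈ 54.8 kΩ

Output resistance R_th = Ra‖Rb = (7260 × 733)/7993 = 665.8 Ω.
The fractional drop is R_th/(R_th + R_L); requiring this ≤ 0.0120 gives R_L ≥ R_th(1/0.0120 − 1) = 665.8 × 82.33 = 54.8 kΩ.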